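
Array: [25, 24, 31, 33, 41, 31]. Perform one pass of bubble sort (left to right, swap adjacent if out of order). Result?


After one pass: [24, 25, 31, 33, 31, 41]


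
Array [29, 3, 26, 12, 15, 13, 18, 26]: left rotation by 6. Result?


Left rotate by 6: [18, 26, 29, 3, 26, 12, 15, 13]


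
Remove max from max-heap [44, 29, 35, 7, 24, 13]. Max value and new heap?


Max = 44
Replace root with last, heapify down
Resulting heap: [35, 29, 13, 7, 24]


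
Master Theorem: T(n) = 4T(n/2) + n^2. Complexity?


a=4, b=2, c=2. log_2(4)=2 = c=2. Case 2: O(n^c log n) = O(n^2 log n)
Complexity: O(n^2 log n)


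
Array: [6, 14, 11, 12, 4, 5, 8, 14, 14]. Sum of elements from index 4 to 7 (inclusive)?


Prefix sums: [0, 6, 20, 31, 43, 47, 52, 60, 74, 88]
Sum[4..7] = prefix[8] - prefix[4] = 74 - 43 = 31


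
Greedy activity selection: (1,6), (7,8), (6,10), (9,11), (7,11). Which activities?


Greedy: pick earliest-ending, then skip overlaps.
Selected (3 activities): [(1, 6), (7, 8), (9, 11)]


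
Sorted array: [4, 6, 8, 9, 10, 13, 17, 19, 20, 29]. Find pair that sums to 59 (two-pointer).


Two pointers: lo=0, hi=9
No pair sums to 59


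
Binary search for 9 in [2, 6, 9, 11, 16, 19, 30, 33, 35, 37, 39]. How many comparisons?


Search for 9:
[0,10] mid=5 arr[5]=19
[0,4] mid=2 arr[2]=9
Total: 2 comparisons


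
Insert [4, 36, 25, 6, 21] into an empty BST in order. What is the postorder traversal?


Root = 4; build tree by BST insertion.
Postorder traversal: [21, 6, 25, 36, 4]


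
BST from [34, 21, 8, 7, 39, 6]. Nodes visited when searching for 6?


BST root = 34
Search for 6: compare at each node
Path: [34, 21, 8, 7, 6]


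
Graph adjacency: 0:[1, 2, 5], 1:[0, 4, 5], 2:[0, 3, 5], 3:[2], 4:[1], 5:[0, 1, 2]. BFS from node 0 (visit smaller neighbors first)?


BFS queue: start with [0]
Visit order: [0, 1, 2, 5, 4, 3]


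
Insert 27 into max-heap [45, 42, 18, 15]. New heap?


Append 27: [45, 42, 18, 15, 27]
Bubble up: no swaps needed
Result: [45, 42, 18, 15, 27]


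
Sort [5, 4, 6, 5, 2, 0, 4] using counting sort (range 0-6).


Count array: [1, 0, 1, 0, 2, 2, 1]
Reconstruct: [0, 2, 4, 4, 5, 5, 6]


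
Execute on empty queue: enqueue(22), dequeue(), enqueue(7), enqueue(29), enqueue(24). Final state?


enqueue(22) -> [22]
dequeue() returns 22 -> []
enqueue(7) -> [7]
enqueue(29) -> [7, 29]
enqueue(24) -> [7, 29, 24]
Final queue (front to back): [7, 29, 24]


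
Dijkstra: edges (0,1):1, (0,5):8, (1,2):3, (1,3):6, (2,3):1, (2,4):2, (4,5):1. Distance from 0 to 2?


Dijkstra from 0:
Distances: {0: 0, 1: 1, 2: 4, 3: 5, 4: 6, 5: 7}
Shortest distance to 2 = 4, path = [0, 1, 2]


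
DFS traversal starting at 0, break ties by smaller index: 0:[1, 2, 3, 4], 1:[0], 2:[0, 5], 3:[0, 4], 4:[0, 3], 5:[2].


DFS stack-based: start with [0]
Visit order: [0, 1, 2, 5, 3, 4]


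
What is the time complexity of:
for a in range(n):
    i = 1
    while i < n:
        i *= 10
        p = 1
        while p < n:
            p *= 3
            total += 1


Per nesting level: O(n) * O(log n) * O(log n) = O(n (log n)^2)
Complexity: O(n (log n)^2)


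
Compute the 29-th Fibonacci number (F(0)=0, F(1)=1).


F(n)=F(n-1)+F(n-2)
...F(27)=196418, F(28)=317811, F(29)=514229


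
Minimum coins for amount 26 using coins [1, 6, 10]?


dp[0]=0; dp[i]=1+min(dp[i-c] for c in coins)
...dp[21]=3, dp[22]=3, dp[23]=4, dp[24]=4, dp[25]=5, dp[26]=3
Minimum coins for 26 = 3


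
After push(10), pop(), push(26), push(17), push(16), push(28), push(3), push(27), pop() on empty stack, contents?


push(10) -> [10]
pop() returns 10 -> []
push(26) -> [26]
push(17) -> [26, 17]
push(16) -> [26, 17, 16]
push(28) -> [26, 17, 16, 28]
push(3) -> [26, 17, 16, 28, 3]
push(27) -> [26, 17, 16, 28, 3, 27]
pop() returns 27 -> [26, 17, 16, 28, 3]
Final stack (bottom to top): [26, 17, 16, 28, 3]


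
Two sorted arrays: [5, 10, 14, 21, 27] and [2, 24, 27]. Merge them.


Compare heads, take smaller each step.
Merged: [2, 5, 10, 14, 21, 24, 27, 27]


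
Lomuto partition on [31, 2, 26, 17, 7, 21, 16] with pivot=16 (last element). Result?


Elements <= 16 go left of pivot.
Result: [2, 7, 16, 17, 31, 21, 26], pivot at index 2


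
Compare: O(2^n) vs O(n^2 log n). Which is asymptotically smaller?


n^2 log n grows slower than exponential
O(n^2 log n) is asymptotically smaller; O(2^n) grows faster


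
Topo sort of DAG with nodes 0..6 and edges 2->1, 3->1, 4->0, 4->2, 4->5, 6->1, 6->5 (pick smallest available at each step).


Kahn's algorithm, process smallest node first
Order: [3, 4, 0, 2, 6, 1, 5]


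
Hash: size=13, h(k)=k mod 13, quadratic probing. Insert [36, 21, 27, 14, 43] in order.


Insertions: 36->slot 10; 21->slot 8; 27->slot 1; 14->slot 2; 43->slot 4
Table: [None, 27, 14, None, 43, None, None, None, 21, None, 36, None, None]


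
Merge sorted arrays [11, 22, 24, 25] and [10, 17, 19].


Compare heads, take smaller each step.
Merged: [10, 11, 17, 19, 22, 24, 25]


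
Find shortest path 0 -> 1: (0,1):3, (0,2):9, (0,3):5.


Dijkstra from 0:
Distances: {0: 0, 1: 3, 2: 9, 3: 5}
Shortest distance to 1 = 3, path = [0, 1]


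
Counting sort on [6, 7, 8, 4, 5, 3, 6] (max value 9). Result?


Count array: [0, 0, 0, 1, 1, 1, 2, 1, 1, 0]
Reconstruct: [3, 4, 5, 6, 6, 7, 8]


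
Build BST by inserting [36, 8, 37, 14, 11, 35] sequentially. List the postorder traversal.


Root = 36; build tree by BST insertion.
Postorder traversal: [11, 35, 14, 8, 37, 36]


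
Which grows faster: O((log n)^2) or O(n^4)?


polylogarithmic grows slower than quartic
O((log n)^2) is asymptotically smaller; O(n^4) grows faster


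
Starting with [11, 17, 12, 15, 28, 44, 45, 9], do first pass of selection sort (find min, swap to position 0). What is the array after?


After one pass: [9, 17, 12, 15, 28, 44, 45, 11]


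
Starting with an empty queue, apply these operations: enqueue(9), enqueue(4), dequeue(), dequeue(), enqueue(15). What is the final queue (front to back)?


enqueue(9) -> [9]
enqueue(4) -> [9, 4]
dequeue() returns 9 -> [4]
dequeue() returns 4 -> []
enqueue(15) -> [15]
Final queue (front to back): [15]


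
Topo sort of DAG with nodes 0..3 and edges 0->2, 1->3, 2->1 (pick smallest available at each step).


Kahn's algorithm, process smallest node first
Order: [0, 2, 1, 3]


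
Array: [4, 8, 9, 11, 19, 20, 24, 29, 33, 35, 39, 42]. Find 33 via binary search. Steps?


Search for 33:
[0,11] mid=5 arr[5]=20
[6,11] mid=8 arr[8]=33
Total: 2 comparisons


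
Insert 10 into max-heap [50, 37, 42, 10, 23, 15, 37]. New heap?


Append 10: [50, 37, 42, 10, 23, 15, 37, 10]
Bubble up: no swaps needed
Result: [50, 37, 42, 10, 23, 15, 37, 10]


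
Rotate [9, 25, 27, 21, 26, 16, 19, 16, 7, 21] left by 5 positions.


Left rotate by 5: [16, 19, 16, 7, 21, 9, 25, 27, 21, 26]


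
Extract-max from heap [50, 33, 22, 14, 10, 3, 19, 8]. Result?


Max = 50
Replace root with last, heapify down
Resulting heap: [33, 14, 22, 8, 10, 3, 19]


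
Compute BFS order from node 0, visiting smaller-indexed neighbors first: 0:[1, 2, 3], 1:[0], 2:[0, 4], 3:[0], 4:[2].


BFS queue: start with [0]
Visit order: [0, 1, 2, 3, 4]


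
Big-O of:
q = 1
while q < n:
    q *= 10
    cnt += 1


Per nesting level: O(log n) = O(log n)
Complexity: O(log n)


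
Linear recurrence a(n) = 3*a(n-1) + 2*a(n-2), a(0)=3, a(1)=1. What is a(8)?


Build bottom-up:
...a(6)=1329, a(7)=4733, a(8)=3*4733+2*1329=16857


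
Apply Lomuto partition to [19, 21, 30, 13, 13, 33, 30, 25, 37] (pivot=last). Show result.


Elements <= 37 go left of pivot.
Result: [19, 21, 30, 13, 13, 33, 30, 25, 37], pivot at index 8


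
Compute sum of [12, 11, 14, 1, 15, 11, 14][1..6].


Prefix sums: [0, 12, 23, 37, 38, 53, 64, 78]
Sum[1..6] = prefix[7] - prefix[1] = 78 - 12 = 66


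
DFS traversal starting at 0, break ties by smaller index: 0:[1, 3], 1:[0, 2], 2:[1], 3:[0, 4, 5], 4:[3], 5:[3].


DFS stack-based: start with [0]
Visit order: [0, 1, 2, 3, 4, 5]


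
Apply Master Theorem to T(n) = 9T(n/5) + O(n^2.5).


a=9, b=5, c=2.5. log_5(9)=1.365 < c=2.5. Case 3: O(n^c) = O(n^2.500)
Complexity: O(n^2.500)


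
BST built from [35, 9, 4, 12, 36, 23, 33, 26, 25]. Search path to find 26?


BST root = 35
Search for 26: compare at each node
Path: [35, 9, 12, 23, 33, 26]


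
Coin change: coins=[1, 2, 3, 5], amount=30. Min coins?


dp[0]=0; dp[i]=1+min(dp[i-c] for c in coins)
...dp[25]=5, dp[26]=6, dp[27]=6, dp[28]=6, dp[29]=7, dp[30]=6
Minimum coins for 30 = 6


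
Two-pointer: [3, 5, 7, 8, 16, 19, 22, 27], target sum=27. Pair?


Two pointers: lo=0, hi=7
Found pair: (5, 22) summing to 27


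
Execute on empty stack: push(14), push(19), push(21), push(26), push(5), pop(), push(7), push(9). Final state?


push(14) -> [14]
push(19) -> [14, 19]
push(21) -> [14, 19, 21]
push(26) -> [14, 19, 21, 26]
push(5) -> [14, 19, 21, 26, 5]
pop() returns 5 -> [14, 19, 21, 26]
push(7) -> [14, 19, 21, 26, 7]
push(9) -> [14, 19, 21, 26, 7, 9]
Final stack (bottom to top): [14, 19, 21, 26, 7, 9]


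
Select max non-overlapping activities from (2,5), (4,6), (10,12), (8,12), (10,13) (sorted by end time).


Greedy: pick earliest-ending, then skip overlaps.
Selected (2 activities): [(2, 5), (10, 12)]


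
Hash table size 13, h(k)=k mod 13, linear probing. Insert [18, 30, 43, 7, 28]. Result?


Insertions: 18->slot 5; 30->slot 4; 43->slot 6; 7->slot 7; 28->slot 2
Table: [None, None, 28, None, 30, 18, 43, 7, None, None, None, None, None]


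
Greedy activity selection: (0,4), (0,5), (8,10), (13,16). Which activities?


Greedy: pick earliest-ending, then skip overlaps.
Selected (3 activities): [(0, 4), (8, 10), (13, 16)]


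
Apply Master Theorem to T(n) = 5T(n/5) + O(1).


a=5, b=5, c=0. log_5(5)=1 > c=0. Case 1: O(n^log_b(a)) = O(n)
Complexity: O(n)


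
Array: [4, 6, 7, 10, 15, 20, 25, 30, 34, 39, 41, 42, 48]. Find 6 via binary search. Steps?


Search for 6:
[0,12] mid=6 arr[6]=25
[0,5] mid=2 arr[2]=7
[0,1] mid=0 arr[0]=4
[1,1] mid=1 arr[1]=6
Total: 4 comparisons


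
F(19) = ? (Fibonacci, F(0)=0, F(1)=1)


F(n)=F(n-1)+F(n-2)
...F(17)=1597, F(18)=2584, F(19)=4181


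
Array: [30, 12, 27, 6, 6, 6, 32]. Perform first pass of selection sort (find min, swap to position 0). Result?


After one pass: [6, 12, 27, 30, 6, 6, 32]


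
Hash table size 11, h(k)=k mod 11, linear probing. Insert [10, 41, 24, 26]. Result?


Insertions: 10->slot 10; 41->slot 8; 24->slot 2; 26->slot 4
Table: [None, None, 24, None, 26, None, None, None, 41, None, 10]


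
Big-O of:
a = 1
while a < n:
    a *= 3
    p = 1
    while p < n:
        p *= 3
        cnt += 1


Per nesting level: O(log n) * O(log n) = O((log n)^2)
Complexity: O((log n)^2)


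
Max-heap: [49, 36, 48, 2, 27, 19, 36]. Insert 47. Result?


Append 47: [49, 36, 48, 2, 27, 19, 36, 47]
Bubble up: swap idx 7(47) with idx 3(2); swap idx 3(47) with idx 1(36)
Result: [49, 47, 48, 36, 27, 19, 36, 2]


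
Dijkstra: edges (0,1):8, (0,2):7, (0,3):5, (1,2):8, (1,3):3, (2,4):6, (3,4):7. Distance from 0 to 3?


Dijkstra from 0:
Distances: {0: 0, 1: 8, 2: 7, 3: 5, 4: 12}
Shortest distance to 3 = 5, path = [0, 3]


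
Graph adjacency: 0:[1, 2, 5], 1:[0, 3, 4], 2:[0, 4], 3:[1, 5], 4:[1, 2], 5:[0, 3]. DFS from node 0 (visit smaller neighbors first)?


DFS stack-based: start with [0]
Visit order: [0, 1, 3, 5, 4, 2]


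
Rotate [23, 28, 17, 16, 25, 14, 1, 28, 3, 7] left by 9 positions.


Left rotate by 9: [7, 23, 28, 17, 16, 25, 14, 1, 28, 3]


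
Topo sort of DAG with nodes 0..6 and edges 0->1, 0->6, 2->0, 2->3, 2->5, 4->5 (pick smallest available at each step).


Kahn's algorithm, process smallest node first
Order: [2, 0, 1, 3, 4, 5, 6]


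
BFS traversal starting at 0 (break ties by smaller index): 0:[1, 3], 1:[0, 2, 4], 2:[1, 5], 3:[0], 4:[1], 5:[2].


BFS queue: start with [0]
Visit order: [0, 1, 3, 2, 4, 5]


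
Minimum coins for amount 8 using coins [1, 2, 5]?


dp[0]=0; dp[i]=1+min(dp[i-c] for c in coins)
...dp[3]=2, dp[4]=2, dp[5]=1, dp[6]=2, dp[7]=2, dp[8]=3
Minimum coins for 8 = 3


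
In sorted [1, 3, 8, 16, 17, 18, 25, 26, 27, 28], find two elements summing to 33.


Two pointers: lo=0, hi=9
Found pair: (8, 25) summing to 33


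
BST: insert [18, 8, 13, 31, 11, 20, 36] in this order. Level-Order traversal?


Root = 18; build tree by BST insertion.
Level-Order traversal: [18, 8, 31, 13, 20, 36, 11]


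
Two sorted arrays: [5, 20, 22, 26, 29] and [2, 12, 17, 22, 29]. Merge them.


Compare heads, take smaller each step.
Merged: [2, 5, 12, 17, 20, 22, 22, 26, 29, 29]


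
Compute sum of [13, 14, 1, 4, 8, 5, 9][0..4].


Prefix sums: [0, 13, 27, 28, 32, 40, 45, 54]
Sum[0..4] = prefix[5] - prefix[0] = 40 - 0 = 40


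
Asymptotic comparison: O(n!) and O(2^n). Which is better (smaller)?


exponential grows slower than factorial
O(2^n) is asymptotically smaller; O(n!) grows faster


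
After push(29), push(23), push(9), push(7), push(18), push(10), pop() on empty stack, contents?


push(29) -> [29]
push(23) -> [29, 23]
push(9) -> [29, 23, 9]
push(7) -> [29, 23, 9, 7]
push(18) -> [29, 23, 9, 7, 18]
push(10) -> [29, 23, 9, 7, 18, 10]
pop() returns 10 -> [29, 23, 9, 7, 18]
Final stack (bottom to top): [29, 23, 9, 7, 18]


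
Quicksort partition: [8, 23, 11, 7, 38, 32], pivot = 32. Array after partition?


Elements <= 32 go left of pivot.
Result: [8, 23, 11, 7, 32, 38], pivot at index 4


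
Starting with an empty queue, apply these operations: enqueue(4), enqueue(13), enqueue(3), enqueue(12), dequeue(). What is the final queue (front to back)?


enqueue(4) -> [4]
enqueue(13) -> [4, 13]
enqueue(3) -> [4, 13, 3]
enqueue(12) -> [4, 13, 3, 12]
dequeue() returns 4 -> [13, 3, 12]
Final queue (front to back): [13, 3, 12]


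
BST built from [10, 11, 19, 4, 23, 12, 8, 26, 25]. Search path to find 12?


BST root = 10
Search for 12: compare at each node
Path: [10, 11, 19, 12]


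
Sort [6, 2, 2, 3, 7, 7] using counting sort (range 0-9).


Count array: [0, 0, 2, 1, 0, 0, 1, 2, 0, 0]
Reconstruct: [2, 2, 3, 6, 7, 7]


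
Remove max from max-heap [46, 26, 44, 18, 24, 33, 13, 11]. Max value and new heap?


Max = 46
Replace root with last, heapify down
Resulting heap: [44, 26, 33, 18, 24, 11, 13]


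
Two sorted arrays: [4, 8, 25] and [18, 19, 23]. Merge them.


Compare heads, take smaller each step.
Merged: [4, 8, 18, 19, 23, 25]


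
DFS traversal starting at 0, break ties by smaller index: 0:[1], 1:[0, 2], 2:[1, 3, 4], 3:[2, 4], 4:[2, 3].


DFS stack-based: start with [0]
Visit order: [0, 1, 2, 3, 4]


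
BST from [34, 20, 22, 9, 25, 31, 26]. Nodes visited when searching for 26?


BST root = 34
Search for 26: compare at each node
Path: [34, 20, 22, 25, 31, 26]


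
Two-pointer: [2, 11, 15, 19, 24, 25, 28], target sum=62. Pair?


Two pointers: lo=0, hi=6
No pair sums to 62


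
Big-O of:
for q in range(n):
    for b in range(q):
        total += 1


Per nesting level: O(n) * O(n) [triangular over q] = O(n^2)
Complexity: O(n^2)


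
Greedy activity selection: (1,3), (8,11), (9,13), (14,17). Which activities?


Greedy: pick earliest-ending, then skip overlaps.
Selected (3 activities): [(1, 3), (8, 11), (14, 17)]


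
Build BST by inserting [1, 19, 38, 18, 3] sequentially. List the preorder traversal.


Root = 1; build tree by BST insertion.
Preorder traversal: [1, 19, 18, 3, 38]


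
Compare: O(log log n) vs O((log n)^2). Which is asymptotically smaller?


double-logarithmic grows slower than polylogarithmic
O(log log n) is asymptotically smaller; O((log n)^2) grows faster


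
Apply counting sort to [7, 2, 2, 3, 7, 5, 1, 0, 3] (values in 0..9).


Count array: [1, 1, 2, 2, 0, 1, 0, 2, 0, 0]
Reconstruct: [0, 1, 2, 2, 3, 3, 5, 7, 7]


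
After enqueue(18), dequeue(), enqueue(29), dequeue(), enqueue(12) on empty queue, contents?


enqueue(18) -> [18]
dequeue() returns 18 -> []
enqueue(29) -> [29]
dequeue() returns 29 -> []
enqueue(12) -> [12]
Final queue (front to back): [12]


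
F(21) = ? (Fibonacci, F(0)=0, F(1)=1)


F(n)=F(n-1)+F(n-2)
...F(19)=4181, F(20)=6765, F(21)=10946


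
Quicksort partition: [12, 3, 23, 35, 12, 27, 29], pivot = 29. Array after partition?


Elements <= 29 go left of pivot.
Result: [12, 3, 23, 12, 27, 29, 35], pivot at index 5


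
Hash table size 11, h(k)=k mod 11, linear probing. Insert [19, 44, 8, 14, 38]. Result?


Insertions: 19->slot 8; 44->slot 0; 8->slot 9; 14->slot 3; 38->slot 5
Table: [44, None, None, 14, None, 38, None, None, 19, 8, None]


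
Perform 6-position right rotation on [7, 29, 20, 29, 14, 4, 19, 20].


Right rotate by 6: [20, 29, 14, 4, 19, 20, 7, 29]


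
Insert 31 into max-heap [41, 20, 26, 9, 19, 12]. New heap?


Append 31: [41, 20, 26, 9, 19, 12, 31]
Bubble up: swap idx 6(31) with idx 2(26)
Result: [41, 20, 31, 9, 19, 12, 26]


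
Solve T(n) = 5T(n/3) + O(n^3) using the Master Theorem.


a=5, b=3, c=3. log_3(5)=1.465 < c=3. Case 3: O(n^c) = O(n^3)
Complexity: O(n^3)


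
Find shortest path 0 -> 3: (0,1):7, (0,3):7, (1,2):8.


Dijkstra from 0:
Distances: {0: 0, 1: 7, 2: 15, 3: 7}
Shortest distance to 3 = 7, path = [0, 3]


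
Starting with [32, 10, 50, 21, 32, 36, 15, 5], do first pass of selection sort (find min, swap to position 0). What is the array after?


After one pass: [5, 10, 50, 21, 32, 36, 15, 32]


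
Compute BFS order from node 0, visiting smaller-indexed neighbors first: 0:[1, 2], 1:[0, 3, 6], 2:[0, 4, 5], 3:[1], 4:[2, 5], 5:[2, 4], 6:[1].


BFS queue: start with [0]
Visit order: [0, 1, 2, 3, 6, 4, 5]


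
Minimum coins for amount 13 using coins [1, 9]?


dp[0]=0; dp[i]=1+min(dp[i-c] for c in coins)
...dp[8]=8, dp[9]=1, dp[10]=2, dp[11]=3, dp[12]=4, dp[13]=5
Minimum coins for 13 = 5


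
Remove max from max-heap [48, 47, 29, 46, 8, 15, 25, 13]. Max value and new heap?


Max = 48
Replace root with last, heapify down
Resulting heap: [47, 46, 29, 13, 8, 15, 25]


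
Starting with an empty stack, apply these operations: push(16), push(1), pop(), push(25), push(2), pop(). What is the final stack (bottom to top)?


push(16) -> [16]
push(1) -> [16, 1]
pop() returns 1 -> [16]
push(25) -> [16, 25]
push(2) -> [16, 25, 2]
pop() returns 2 -> [16, 25]
Final stack (bottom to top): [16, 25]


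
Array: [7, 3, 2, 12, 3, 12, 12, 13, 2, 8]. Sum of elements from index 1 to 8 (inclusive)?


Prefix sums: [0, 7, 10, 12, 24, 27, 39, 51, 64, 66, 74]
Sum[1..8] = prefix[9] - prefix[1] = 66 - 7 = 59


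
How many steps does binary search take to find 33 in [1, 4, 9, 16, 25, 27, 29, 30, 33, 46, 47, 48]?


Search for 33:
[0,11] mid=5 arr[5]=27
[6,11] mid=8 arr[8]=33
Total: 2 comparisons


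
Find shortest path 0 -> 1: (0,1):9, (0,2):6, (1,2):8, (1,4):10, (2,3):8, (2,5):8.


Dijkstra from 0:
Distances: {0: 0, 1: 9, 2: 6, 3: 14, 4: 19, 5: 14}
Shortest distance to 1 = 9, path = [0, 1]


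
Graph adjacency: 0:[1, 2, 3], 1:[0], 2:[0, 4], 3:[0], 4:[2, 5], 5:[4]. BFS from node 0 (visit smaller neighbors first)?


BFS queue: start with [0]
Visit order: [0, 1, 2, 3, 4, 5]


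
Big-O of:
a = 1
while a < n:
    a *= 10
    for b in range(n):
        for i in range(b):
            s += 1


Per nesting level: O(log n) * O(n) * O(n) [triangular over b] = O(n^2 log n)
Complexity: O(n^2 log n)


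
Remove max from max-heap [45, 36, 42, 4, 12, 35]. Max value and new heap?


Max = 45
Replace root with last, heapify down
Resulting heap: [42, 36, 35, 4, 12]


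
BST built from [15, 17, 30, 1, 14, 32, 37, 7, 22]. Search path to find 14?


BST root = 15
Search for 14: compare at each node
Path: [15, 1, 14]


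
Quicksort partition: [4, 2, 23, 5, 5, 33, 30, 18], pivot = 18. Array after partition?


Elements <= 18 go left of pivot.
Result: [4, 2, 5, 5, 18, 33, 30, 23], pivot at index 4


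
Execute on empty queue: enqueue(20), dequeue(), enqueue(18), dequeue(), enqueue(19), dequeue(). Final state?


enqueue(20) -> [20]
dequeue() returns 20 -> []
enqueue(18) -> [18]
dequeue() returns 18 -> []
enqueue(19) -> [19]
dequeue() returns 19 -> []
Final queue (front to back): []


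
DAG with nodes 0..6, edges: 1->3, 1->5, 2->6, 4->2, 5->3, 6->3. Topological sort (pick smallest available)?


Kahn's algorithm, process smallest node first
Order: [0, 1, 4, 2, 5, 6, 3]


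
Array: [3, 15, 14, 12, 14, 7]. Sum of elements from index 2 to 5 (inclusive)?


Prefix sums: [0, 3, 18, 32, 44, 58, 65]
Sum[2..5] = prefix[6] - prefix[2] = 65 - 18 = 47


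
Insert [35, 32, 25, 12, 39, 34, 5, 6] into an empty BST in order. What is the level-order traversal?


Root = 35; build tree by BST insertion.
Level-Order traversal: [35, 32, 39, 25, 34, 12, 5, 6]


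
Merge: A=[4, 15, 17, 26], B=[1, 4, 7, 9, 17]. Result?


Compare heads, take smaller each step.
Merged: [1, 4, 4, 7, 9, 15, 17, 17, 26]


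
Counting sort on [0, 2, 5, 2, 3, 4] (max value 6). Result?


Count array: [1, 0, 2, 1, 1, 1, 0]
Reconstruct: [0, 2, 2, 3, 4, 5]


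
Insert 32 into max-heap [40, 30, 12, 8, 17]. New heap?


Append 32: [40, 30, 12, 8, 17, 32]
Bubble up: swap idx 5(32) with idx 2(12)
Result: [40, 30, 32, 8, 17, 12]


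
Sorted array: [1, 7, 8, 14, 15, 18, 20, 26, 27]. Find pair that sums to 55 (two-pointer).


Two pointers: lo=0, hi=8
No pair sums to 55


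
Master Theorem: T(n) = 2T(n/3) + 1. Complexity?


a=2, b=3, c=0. log_3(2)=0.631 > c=0. Case 1: O(n^log_b(a)) = O(n^0.631)
Complexity: O(n^0.631)


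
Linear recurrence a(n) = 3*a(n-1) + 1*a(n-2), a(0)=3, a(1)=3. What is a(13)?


Build bottom-up:
...a(11)=552954, a(12)=1826283, a(13)=3*1826283+1*552954=6031803


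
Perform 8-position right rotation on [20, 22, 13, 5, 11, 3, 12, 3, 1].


Right rotate by 8: [22, 13, 5, 11, 3, 12, 3, 1, 20]


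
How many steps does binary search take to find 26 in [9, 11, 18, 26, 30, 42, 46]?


Search for 26:
[0,6] mid=3 arr[3]=26
Total: 1 comparisons


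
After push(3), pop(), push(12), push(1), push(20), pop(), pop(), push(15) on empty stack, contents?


push(3) -> [3]
pop() returns 3 -> []
push(12) -> [12]
push(1) -> [12, 1]
push(20) -> [12, 1, 20]
pop() returns 20 -> [12, 1]
pop() returns 1 -> [12]
push(15) -> [12, 15]
Final stack (bottom to top): [12, 15]


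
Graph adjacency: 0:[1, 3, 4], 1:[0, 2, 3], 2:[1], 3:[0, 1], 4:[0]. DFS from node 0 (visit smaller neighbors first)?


DFS stack-based: start with [0]
Visit order: [0, 1, 2, 3, 4]


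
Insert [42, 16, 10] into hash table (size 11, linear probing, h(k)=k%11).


Insertions: 42->slot 9; 16->slot 5; 10->slot 10
Table: [None, None, None, None, None, 16, None, None, None, 42, 10]


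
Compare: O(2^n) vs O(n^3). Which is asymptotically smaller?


cubic grows slower than exponential
O(n^3) is asymptotically smaller; O(2^n) grows faster


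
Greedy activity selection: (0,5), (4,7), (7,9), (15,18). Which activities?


Greedy: pick earliest-ending, then skip overlaps.
Selected (3 activities): [(0, 5), (7, 9), (15, 18)]


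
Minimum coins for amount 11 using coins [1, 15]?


dp[0]=0; dp[i]=1+min(dp[i-c] for c in coins)
...dp[6]=6, dp[7]=7, dp[8]=8, dp[9]=9, dp[10]=10, dp[11]=11
Minimum coins for 11 = 11


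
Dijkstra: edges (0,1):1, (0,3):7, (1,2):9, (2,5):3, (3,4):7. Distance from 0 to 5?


Dijkstra from 0:
Distances: {0: 0, 1: 1, 2: 10, 3: 7, 4: 14, 5: 13}
Shortest distance to 5 = 13, path = [0, 1, 2, 5]


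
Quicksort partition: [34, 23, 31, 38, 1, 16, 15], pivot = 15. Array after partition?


Elements <= 15 go left of pivot.
Result: [1, 15, 31, 38, 34, 16, 23], pivot at index 1


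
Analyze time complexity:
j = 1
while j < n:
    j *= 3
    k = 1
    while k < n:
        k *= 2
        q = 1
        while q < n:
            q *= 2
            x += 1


Per nesting level: O(log n) * O(log n) * O(log n) = O((log n)^3)
Complexity: O((log n)^3)


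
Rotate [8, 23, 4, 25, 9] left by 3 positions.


Left rotate by 3: [25, 9, 8, 23, 4]


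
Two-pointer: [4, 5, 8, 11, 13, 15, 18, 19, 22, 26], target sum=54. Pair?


Two pointers: lo=0, hi=9
No pair sums to 54


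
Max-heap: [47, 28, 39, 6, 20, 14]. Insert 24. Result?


Append 24: [47, 28, 39, 6, 20, 14, 24]
Bubble up: no swaps needed
Result: [47, 28, 39, 6, 20, 14, 24]


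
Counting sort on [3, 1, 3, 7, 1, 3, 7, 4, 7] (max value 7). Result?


Count array: [0, 2, 0, 3, 1, 0, 0, 3]
Reconstruct: [1, 1, 3, 3, 3, 4, 7, 7, 7]


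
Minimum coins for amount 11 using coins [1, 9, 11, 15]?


dp[0]=0; dp[i]=1+min(dp[i-c] for c in coins)
...dp[6]=6, dp[7]=7, dp[8]=8, dp[9]=1, dp[10]=2, dp[11]=1
Minimum coins for 11 = 1


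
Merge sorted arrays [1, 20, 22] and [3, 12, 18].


Compare heads, take smaller each step.
Merged: [1, 3, 12, 18, 20, 22]


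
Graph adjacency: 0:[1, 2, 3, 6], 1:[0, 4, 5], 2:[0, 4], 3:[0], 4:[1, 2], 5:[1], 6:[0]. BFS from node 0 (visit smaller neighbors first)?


BFS queue: start with [0]
Visit order: [0, 1, 2, 3, 6, 4, 5]


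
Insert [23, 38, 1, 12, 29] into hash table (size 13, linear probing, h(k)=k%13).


Insertions: 23->slot 10; 38->slot 12; 1->slot 1; 12->slot 0; 29->slot 3
Table: [12, 1, None, 29, None, None, None, None, None, None, 23, None, 38]


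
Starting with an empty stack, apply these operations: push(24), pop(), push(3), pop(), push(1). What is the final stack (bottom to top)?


push(24) -> [24]
pop() returns 24 -> []
push(3) -> [3]
pop() returns 3 -> []
push(1) -> [1]
Final stack (bottom to top): [1]


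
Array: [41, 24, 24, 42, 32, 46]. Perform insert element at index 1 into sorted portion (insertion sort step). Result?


After one pass: [24, 41, 24, 42, 32, 46]


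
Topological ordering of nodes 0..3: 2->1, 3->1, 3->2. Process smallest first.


Kahn's algorithm, process smallest node first
Order: [0, 3, 2, 1]


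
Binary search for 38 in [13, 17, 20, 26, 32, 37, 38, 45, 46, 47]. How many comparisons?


Search for 38:
[0,9] mid=4 arr[4]=32
[5,9] mid=7 arr[7]=45
[5,6] mid=5 arr[5]=37
[6,6] mid=6 arr[6]=38
Total: 4 comparisons


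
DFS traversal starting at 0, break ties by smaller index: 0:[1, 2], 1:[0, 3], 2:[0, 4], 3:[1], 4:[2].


DFS stack-based: start with [0]
Visit order: [0, 1, 3, 2, 4]


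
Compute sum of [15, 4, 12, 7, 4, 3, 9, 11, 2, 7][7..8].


Prefix sums: [0, 15, 19, 31, 38, 42, 45, 54, 65, 67, 74]
Sum[7..8] = prefix[9] - prefix[7] = 67 - 54 = 13


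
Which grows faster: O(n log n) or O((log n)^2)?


polylogarithmic grows slower than linearithmic
O((log n)^2) is asymptotically smaller; O(n log n) grows faster


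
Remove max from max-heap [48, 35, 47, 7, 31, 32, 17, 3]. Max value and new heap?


Max = 48
Replace root with last, heapify down
Resulting heap: [47, 35, 32, 7, 31, 3, 17]


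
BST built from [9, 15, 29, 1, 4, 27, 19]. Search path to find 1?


BST root = 9
Search for 1: compare at each node
Path: [9, 1]


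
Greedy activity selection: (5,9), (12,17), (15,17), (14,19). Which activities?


Greedy: pick earliest-ending, then skip overlaps.
Selected (2 activities): [(5, 9), (12, 17)]


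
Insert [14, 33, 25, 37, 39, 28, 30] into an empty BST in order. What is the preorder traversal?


Root = 14; build tree by BST insertion.
Preorder traversal: [14, 33, 25, 28, 30, 37, 39]


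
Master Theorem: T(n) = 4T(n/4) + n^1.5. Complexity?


a=4, b=4, c=1.5. log_4(4)=1 < c=1.5. Case 3: O(n^c) = O(n^1.500)
Complexity: O(n^1.500)


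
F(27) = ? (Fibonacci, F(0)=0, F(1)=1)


F(n)=F(n-1)+F(n-2)
...F(25)=75025, F(26)=121393, F(27)=196418


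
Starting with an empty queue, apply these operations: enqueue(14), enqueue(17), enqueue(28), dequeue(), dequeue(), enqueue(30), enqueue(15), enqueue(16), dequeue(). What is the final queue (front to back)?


enqueue(14) -> [14]
enqueue(17) -> [14, 17]
enqueue(28) -> [14, 17, 28]
dequeue() returns 14 -> [17, 28]
dequeue() returns 17 -> [28]
enqueue(30) -> [28, 30]
enqueue(15) -> [28, 30, 15]
enqueue(16) -> [28, 30, 15, 16]
dequeue() returns 28 -> [30, 15, 16]
Final queue (front to back): [30, 15, 16]


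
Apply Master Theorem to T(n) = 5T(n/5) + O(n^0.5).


a=5, b=5, c=0.5. log_5(5)=1 > c=0.5. Case 1: O(n^log_b(a)) = O(n)
Complexity: O(n)


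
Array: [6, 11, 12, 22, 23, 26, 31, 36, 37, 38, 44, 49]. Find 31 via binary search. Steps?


Search for 31:
[0,11] mid=5 arr[5]=26
[6,11] mid=8 arr[8]=37
[6,7] mid=6 arr[6]=31
Total: 3 comparisons


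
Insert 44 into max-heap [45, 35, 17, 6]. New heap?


Append 44: [45, 35, 17, 6, 44]
Bubble up: swap idx 4(44) with idx 1(35)
Result: [45, 44, 17, 6, 35]


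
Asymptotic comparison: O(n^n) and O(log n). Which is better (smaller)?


logarithmic grows slower than n^n
O(log n) is asymptotically smaller; O(n^n) grows faster


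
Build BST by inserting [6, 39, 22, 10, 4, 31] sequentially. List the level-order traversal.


Root = 6; build tree by BST insertion.
Level-Order traversal: [6, 4, 39, 22, 10, 31]


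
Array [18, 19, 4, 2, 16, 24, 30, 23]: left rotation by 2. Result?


Left rotate by 2: [4, 2, 16, 24, 30, 23, 18, 19]


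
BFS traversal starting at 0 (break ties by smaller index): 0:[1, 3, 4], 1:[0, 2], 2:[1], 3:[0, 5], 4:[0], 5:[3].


BFS queue: start with [0]
Visit order: [0, 1, 3, 4, 2, 5]


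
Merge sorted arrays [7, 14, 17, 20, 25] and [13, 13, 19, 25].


Compare heads, take smaller each step.
Merged: [7, 13, 13, 14, 17, 19, 20, 25, 25]


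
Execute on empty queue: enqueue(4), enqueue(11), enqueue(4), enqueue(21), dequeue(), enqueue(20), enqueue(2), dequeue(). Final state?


enqueue(4) -> [4]
enqueue(11) -> [4, 11]
enqueue(4) -> [4, 11, 4]
enqueue(21) -> [4, 11, 4, 21]
dequeue() returns 4 -> [11, 4, 21]
enqueue(20) -> [11, 4, 21, 20]
enqueue(2) -> [11, 4, 21, 20, 2]
dequeue() returns 11 -> [4, 21, 20, 2]
Final queue (front to back): [4, 21, 20, 2]


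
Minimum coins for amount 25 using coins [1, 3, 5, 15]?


dp[0]=0; dp[i]=1+min(dp[i-c] for c in coins)
...dp[20]=2, dp[21]=3, dp[22]=4, dp[23]=3, dp[24]=4, dp[25]=3
Minimum coins for 25 = 3


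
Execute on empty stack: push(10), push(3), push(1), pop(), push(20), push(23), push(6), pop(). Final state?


push(10) -> [10]
push(3) -> [10, 3]
push(1) -> [10, 3, 1]
pop() returns 1 -> [10, 3]
push(20) -> [10, 3, 20]
push(23) -> [10, 3, 20, 23]
push(6) -> [10, 3, 20, 23, 6]
pop() returns 6 -> [10, 3, 20, 23]
Final stack (bottom to top): [10, 3, 20, 23]


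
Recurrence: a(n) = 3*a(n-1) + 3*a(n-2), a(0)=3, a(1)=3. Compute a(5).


Build bottom-up:
...a(3)=63, a(4)=243, a(5)=3*243+3*63=918


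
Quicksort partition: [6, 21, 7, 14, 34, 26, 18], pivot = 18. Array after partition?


Elements <= 18 go left of pivot.
Result: [6, 7, 14, 18, 34, 26, 21], pivot at index 3


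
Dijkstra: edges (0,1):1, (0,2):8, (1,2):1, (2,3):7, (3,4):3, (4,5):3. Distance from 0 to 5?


Dijkstra from 0:
Distances: {0: 0, 1: 1, 2: 2, 3: 9, 4: 12, 5: 15}
Shortest distance to 5 = 15, path = [0, 1, 2, 3, 4, 5]


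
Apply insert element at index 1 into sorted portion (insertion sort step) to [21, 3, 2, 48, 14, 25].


After one pass: [3, 21, 2, 48, 14, 25]


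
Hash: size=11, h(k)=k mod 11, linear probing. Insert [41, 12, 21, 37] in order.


Insertions: 41->slot 8; 12->slot 1; 21->slot 10; 37->slot 4
Table: [None, 12, None, None, 37, None, None, None, 41, None, 21]


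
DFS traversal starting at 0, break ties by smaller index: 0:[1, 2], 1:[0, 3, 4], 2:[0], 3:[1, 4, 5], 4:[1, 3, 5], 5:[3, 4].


DFS stack-based: start with [0]
Visit order: [0, 1, 3, 4, 5, 2]


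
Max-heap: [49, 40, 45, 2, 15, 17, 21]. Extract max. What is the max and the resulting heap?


Max = 49
Replace root with last, heapify down
Resulting heap: [45, 40, 21, 2, 15, 17]


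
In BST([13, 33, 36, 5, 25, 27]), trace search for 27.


BST root = 13
Search for 27: compare at each node
Path: [13, 33, 25, 27]


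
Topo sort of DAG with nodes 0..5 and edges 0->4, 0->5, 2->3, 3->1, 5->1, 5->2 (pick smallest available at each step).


Kahn's algorithm, process smallest node first
Order: [0, 4, 5, 2, 3, 1]


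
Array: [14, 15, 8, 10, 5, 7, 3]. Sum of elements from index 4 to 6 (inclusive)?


Prefix sums: [0, 14, 29, 37, 47, 52, 59, 62]
Sum[4..6] = prefix[7] - prefix[4] = 62 - 47 = 15


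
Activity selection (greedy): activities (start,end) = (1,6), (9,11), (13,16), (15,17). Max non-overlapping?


Greedy: pick earliest-ending, then skip overlaps.
Selected (3 activities): [(1, 6), (9, 11), (13, 16)]


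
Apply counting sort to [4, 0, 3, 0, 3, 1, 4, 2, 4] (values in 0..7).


Count array: [2, 1, 1, 2, 3, 0, 0, 0]
Reconstruct: [0, 0, 1, 2, 3, 3, 4, 4, 4]


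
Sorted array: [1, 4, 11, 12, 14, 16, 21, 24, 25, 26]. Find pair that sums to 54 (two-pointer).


Two pointers: lo=0, hi=9
No pair sums to 54


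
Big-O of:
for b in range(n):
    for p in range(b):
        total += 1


Per nesting level: O(n) * O(n) [triangular over b] = O(n^2)
Complexity: O(n^2)


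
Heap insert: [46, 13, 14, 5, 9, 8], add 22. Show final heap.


Append 22: [46, 13, 14, 5, 9, 8, 22]
Bubble up: swap idx 6(22) with idx 2(14)
Result: [46, 13, 22, 5, 9, 8, 14]


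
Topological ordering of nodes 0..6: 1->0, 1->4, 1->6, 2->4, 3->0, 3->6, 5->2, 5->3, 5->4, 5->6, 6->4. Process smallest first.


Kahn's algorithm, process smallest node first
Order: [1, 5, 2, 3, 0, 6, 4]


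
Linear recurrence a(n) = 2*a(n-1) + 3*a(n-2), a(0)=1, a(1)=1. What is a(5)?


Build bottom-up:
...a(3)=13, a(4)=41, a(5)=2*41+3*13=121


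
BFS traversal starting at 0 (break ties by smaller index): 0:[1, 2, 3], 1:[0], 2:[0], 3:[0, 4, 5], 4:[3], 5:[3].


BFS queue: start with [0]
Visit order: [0, 1, 2, 3, 4, 5]


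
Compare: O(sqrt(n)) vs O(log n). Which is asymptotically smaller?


logarithmic grows slower than sublinear
O(log n) is asymptotically smaller; O(sqrt(n)) grows faster


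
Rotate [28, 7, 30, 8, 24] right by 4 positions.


Right rotate by 4: [7, 30, 8, 24, 28]


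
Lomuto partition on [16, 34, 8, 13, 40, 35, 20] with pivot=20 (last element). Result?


Elements <= 20 go left of pivot.
Result: [16, 8, 13, 20, 40, 35, 34], pivot at index 3


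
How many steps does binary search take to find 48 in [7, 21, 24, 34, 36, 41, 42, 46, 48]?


Search for 48:
[0,8] mid=4 arr[4]=36
[5,8] mid=6 arr[6]=42
[7,8] mid=7 arr[7]=46
[8,8] mid=8 arr[8]=48
Total: 4 comparisons


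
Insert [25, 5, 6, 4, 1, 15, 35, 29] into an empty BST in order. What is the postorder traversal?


Root = 25; build tree by BST insertion.
Postorder traversal: [1, 4, 15, 6, 5, 29, 35, 25]


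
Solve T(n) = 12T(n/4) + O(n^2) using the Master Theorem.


a=12, b=4, c=2. log_4(12)=1.792 < c=2. Case 3: O(n^c) = O(n^2)
Complexity: O(n^2)


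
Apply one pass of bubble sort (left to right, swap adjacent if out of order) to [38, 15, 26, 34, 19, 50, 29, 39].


After one pass: [15, 26, 34, 19, 38, 29, 39, 50]


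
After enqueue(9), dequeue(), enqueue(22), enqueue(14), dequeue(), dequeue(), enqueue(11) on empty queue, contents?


enqueue(9) -> [9]
dequeue() returns 9 -> []
enqueue(22) -> [22]
enqueue(14) -> [22, 14]
dequeue() returns 22 -> [14]
dequeue() returns 14 -> []
enqueue(11) -> [11]
Final queue (front to back): [11]


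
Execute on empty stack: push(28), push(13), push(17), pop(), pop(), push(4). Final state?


push(28) -> [28]
push(13) -> [28, 13]
push(17) -> [28, 13, 17]
pop() returns 17 -> [28, 13]
pop() returns 13 -> [28]
push(4) -> [28, 4]
Final stack (bottom to top): [28, 4]


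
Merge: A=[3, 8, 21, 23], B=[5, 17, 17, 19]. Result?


Compare heads, take smaller each step.
Merged: [3, 5, 8, 17, 17, 19, 21, 23]


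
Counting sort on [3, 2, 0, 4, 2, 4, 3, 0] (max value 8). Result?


Count array: [2, 0, 2, 2, 2, 0, 0, 0, 0]
Reconstruct: [0, 0, 2, 2, 3, 3, 4, 4]


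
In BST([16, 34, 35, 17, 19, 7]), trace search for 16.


BST root = 16
Search for 16: compare at each node
Path: [16]


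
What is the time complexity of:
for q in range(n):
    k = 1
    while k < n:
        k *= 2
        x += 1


Per nesting level: O(n) * O(log n) = O(n log n)
Complexity: O(n log n)


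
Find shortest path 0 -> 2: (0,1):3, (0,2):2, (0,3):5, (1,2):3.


Dijkstra from 0:
Distances: {0: 0, 1: 3, 2: 2, 3: 5}
Shortest distance to 2 = 2, path = [0, 2]


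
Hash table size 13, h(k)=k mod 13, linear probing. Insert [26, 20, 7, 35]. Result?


Insertions: 26->slot 0; 20->slot 7; 7->slot 8; 35->slot 9
Table: [26, None, None, None, None, None, None, 20, 7, 35, None, None, None]


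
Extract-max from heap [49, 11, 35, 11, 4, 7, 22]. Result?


Max = 49
Replace root with last, heapify down
Resulting heap: [35, 11, 22, 11, 4, 7]


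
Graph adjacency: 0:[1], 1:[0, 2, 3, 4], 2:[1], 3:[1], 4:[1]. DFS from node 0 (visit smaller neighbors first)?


DFS stack-based: start with [0]
Visit order: [0, 1, 2, 3, 4]


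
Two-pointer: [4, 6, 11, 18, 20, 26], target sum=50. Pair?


Two pointers: lo=0, hi=5
No pair sums to 50


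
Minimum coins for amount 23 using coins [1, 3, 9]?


dp[0]=0; dp[i]=1+min(dp[i-c] for c in coins)
...dp[18]=2, dp[19]=3, dp[20]=4, dp[21]=3, dp[22]=4, dp[23]=5
Minimum coins for 23 = 5


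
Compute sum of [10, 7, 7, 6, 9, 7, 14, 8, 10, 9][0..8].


Prefix sums: [0, 10, 17, 24, 30, 39, 46, 60, 68, 78, 87]
Sum[0..8] = prefix[9] - prefix[0] = 78 - 0 = 78


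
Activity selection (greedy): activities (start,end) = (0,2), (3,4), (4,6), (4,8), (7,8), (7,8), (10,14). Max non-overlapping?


Greedy: pick earliest-ending, then skip overlaps.
Selected (5 activities): [(0, 2), (3, 4), (4, 6), (7, 8), (10, 14)]


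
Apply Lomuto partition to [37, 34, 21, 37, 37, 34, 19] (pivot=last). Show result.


Elements <= 19 go left of pivot.
Result: [19, 34, 21, 37, 37, 34, 37], pivot at index 0


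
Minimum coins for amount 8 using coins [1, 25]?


dp[0]=0; dp[i]=1+min(dp[i-c] for c in coins)
...dp[3]=3, dp[4]=4, dp[5]=5, dp[6]=6, dp[7]=7, dp[8]=8
Minimum coins for 8 = 8


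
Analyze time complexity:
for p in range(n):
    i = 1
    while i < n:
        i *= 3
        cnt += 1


Per nesting level: O(n) * O(log n) = O(n log n)
Complexity: O(n log n)


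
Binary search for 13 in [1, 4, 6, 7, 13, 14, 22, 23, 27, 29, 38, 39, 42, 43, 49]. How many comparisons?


Search for 13:
[0,14] mid=7 arr[7]=23
[0,6] mid=3 arr[3]=7
[4,6] mid=5 arr[5]=14
[4,4] mid=4 arr[4]=13
Total: 4 comparisons


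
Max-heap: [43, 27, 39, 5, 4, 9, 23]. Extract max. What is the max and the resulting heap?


Max = 43
Replace root with last, heapify down
Resulting heap: [39, 27, 23, 5, 4, 9]


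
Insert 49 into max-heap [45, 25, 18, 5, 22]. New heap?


Append 49: [45, 25, 18, 5, 22, 49]
Bubble up: swap idx 5(49) with idx 2(18); swap idx 2(49) with idx 0(45)
Result: [49, 25, 45, 5, 22, 18]


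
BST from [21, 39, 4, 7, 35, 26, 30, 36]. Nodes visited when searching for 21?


BST root = 21
Search for 21: compare at each node
Path: [21]


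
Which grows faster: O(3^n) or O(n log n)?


linearithmic grows slower than exponential (base 3)
O(n log n) is asymptotically smaller; O(3^n) grows faster


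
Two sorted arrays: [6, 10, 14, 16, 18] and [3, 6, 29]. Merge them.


Compare heads, take smaller each step.
Merged: [3, 6, 6, 10, 14, 16, 18, 29]


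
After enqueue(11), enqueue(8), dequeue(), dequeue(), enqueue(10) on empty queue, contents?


enqueue(11) -> [11]
enqueue(8) -> [11, 8]
dequeue() returns 11 -> [8]
dequeue() returns 8 -> []
enqueue(10) -> [10]
Final queue (front to back): [10]
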